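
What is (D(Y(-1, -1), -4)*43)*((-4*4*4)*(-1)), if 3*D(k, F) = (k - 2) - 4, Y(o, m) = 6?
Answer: 0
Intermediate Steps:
D(k, F) = -2 + k/3 (D(k, F) = ((k - 2) - 4)/3 = ((-2 + k) - 4)/3 = (-6 + k)/3 = -2 + k/3)
(D(Y(-1, -1), -4)*43)*((-4*4*4)*(-1)) = ((-2 + (⅓)*6)*43)*((-4*4*4)*(-1)) = ((-2 + 2)*43)*(-16*4*(-1)) = (0*43)*(-64*(-1)) = 0*64 = 0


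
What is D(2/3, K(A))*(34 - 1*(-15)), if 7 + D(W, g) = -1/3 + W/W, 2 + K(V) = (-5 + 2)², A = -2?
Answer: -931/3 ≈ -310.33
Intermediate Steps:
K(V) = 7 (K(V) = -2 + (-5 + 2)² = -2 + (-3)² = -2 + 9 = 7)
D(W, g) = -19/3 (D(W, g) = -7 + (-1/3 + W/W) = -7 + (-1*⅓ + 1) = -7 + (-⅓ + 1) = -7 + ⅔ = -19/3)
D(2/3, K(A))*(34 - 1*(-15)) = -19*(34 - 1*(-15))/3 = -19*(34 + 15)/3 = -19/3*49 = -931/3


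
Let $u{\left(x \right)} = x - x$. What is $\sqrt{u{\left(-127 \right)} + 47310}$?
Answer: $\sqrt{47310} \approx 217.51$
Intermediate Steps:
$u{\left(x \right)} = 0$
$\sqrt{u{\left(-127 \right)} + 47310} = \sqrt{0 + 47310} = \sqrt{47310}$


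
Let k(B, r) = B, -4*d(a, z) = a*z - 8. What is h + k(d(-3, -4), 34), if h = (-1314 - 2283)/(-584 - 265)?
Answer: 916/283 ≈ 3.2367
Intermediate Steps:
d(a, z) = 2 - a*z/4 (d(a, z) = -(a*z - 8)/4 = -(-8 + a*z)/4 = 2 - a*z/4)
h = 1199/283 (h = -3597/(-849) = -3597*(-1/849) = 1199/283 ≈ 4.2367)
h + k(d(-3, -4), 34) = 1199/283 + (2 - ¼*(-3)*(-4)) = 1199/283 + (2 - 3) = 1199/283 - 1 = 916/283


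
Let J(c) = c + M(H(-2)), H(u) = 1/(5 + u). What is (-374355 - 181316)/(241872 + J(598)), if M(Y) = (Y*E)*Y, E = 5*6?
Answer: -1667013/727420 ≈ -2.2917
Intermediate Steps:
E = 30
M(Y) = 30*Y² (M(Y) = (Y*30)*Y = (30*Y)*Y = 30*Y²)
J(c) = 10/3 + c (J(c) = c + 30*(1/(5 - 2))² = c + 30*(1/3)² = c + 30*(⅓)² = c + 30*(⅑) = c + 10/3 = 10/3 + c)
(-374355 - 181316)/(241872 + J(598)) = (-374355 - 181316)/(241872 + (10/3 + 598)) = -555671/(241872 + 1804/3) = -555671/727420/3 = -555671*3/727420 = -1667013/727420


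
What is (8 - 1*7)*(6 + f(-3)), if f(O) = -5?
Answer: 1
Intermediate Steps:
(8 - 1*7)*(6 + f(-3)) = (8 - 1*7)*(6 - 5) = (8 - 7)*1 = 1*1 = 1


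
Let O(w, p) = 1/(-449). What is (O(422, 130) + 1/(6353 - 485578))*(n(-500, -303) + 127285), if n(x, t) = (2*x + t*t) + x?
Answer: -104374184356/215172025 ≈ -485.07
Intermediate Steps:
O(w, p) = -1/449
n(x, t) = t² + 3*x (n(x, t) = (2*x + t²) + x = (t² + 2*x) + x = t² + 3*x)
(O(422, 130) + 1/(6353 - 485578))*(n(-500, -303) + 127285) = (-1/449 + 1/(6353 - 485578))*(((-303)² + 3*(-500)) + 127285) = (-1/449 + 1/(-479225))*((91809 - 1500) + 127285) = (-1/449 - 1/479225)*(90309 + 127285) = -479674/215172025*217594 = -104374184356/215172025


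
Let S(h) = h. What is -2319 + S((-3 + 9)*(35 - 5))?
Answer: -2139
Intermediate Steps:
-2319 + S((-3 + 9)*(35 - 5)) = -2319 + (-3 + 9)*(35 - 5) = -2319 + 6*30 = -2319 + 180 = -2139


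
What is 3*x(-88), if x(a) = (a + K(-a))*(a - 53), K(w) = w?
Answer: 0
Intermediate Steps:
x(a) = 0 (x(a) = (a - a)*(a - 53) = 0*(-53 + a) = 0)
3*x(-88) = 3*0 = 0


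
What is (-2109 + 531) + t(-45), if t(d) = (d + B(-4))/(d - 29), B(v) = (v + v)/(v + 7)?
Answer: -350173/222 ≈ -1577.4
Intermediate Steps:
B(v) = 2*v/(7 + v) (B(v) = (2*v)/(7 + v) = 2*v/(7 + v))
t(d) = (-8/3 + d)/(-29 + d) (t(d) = (d + 2*(-4)/(7 - 4))/(d - 29) = (d + 2*(-4)/3)/(-29 + d) = (d + 2*(-4)*(⅓))/(-29 + d) = (d - 8/3)/(-29 + d) = (-8/3 + d)/(-29 + d))
(-2109 + 531) + t(-45) = (-2109 + 531) + (-8/3 - 45)/(-29 - 45) = -1578 - 143/3/(-74) = -1578 - 1/74*(-143/3) = -1578 + 143/222 = -350173/222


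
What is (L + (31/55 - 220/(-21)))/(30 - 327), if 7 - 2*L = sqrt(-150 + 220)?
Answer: -33587/686070 + sqrt(70)/594 ≈ -0.034870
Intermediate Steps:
L = 7/2 - sqrt(70)/2 (L = 7/2 - sqrt(-150 + 220)/2 = 7/2 - sqrt(70)/2 ≈ -0.68330)
(L + (31/55 - 220/(-21)))/(30 - 327) = ((7/2 - sqrt(70)/2) + (31/55 - 220/(-21)))/(30 - 327) = ((7/2 - sqrt(70)/2) + (31*(1/55) - 220*(-1/21)))/(-297) = ((7/2 - sqrt(70)/2) + (31/55 + 220/21))*(-1/297) = ((7/2 - sqrt(70)/2) + 12751/1155)*(-1/297) = (33587/2310 - sqrt(70)/2)*(-1/297) = -33587/686070 + sqrt(70)/594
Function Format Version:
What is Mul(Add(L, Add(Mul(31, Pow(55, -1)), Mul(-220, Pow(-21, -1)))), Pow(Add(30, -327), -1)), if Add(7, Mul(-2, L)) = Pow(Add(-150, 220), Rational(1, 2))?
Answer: Add(Rational(-33587, 686070), Mul(Rational(1, 594), Pow(70, Rational(1, 2)))) ≈ -0.034870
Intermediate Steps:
L = Add(Rational(7, 2), Mul(Rational(-1, 2), Pow(70, Rational(1, 2)))) (L = Add(Rational(7, 2), Mul(Rational(-1, 2), Pow(Add(-150, 220), Rational(1, 2)))) = Add(Rational(7, 2), Mul(Rational(-1, 2), Pow(70, Rational(1, 2)))) ≈ -0.68330)
Mul(Add(L, Add(Mul(31, Pow(55, -1)), Mul(-220, Pow(-21, -1)))), Pow(Add(30, -327), -1)) = Mul(Add(Add(Rational(7, 2), Mul(Rational(-1, 2), Pow(70, Rational(1, 2)))), Add(Mul(31, Pow(55, -1)), Mul(-220, Pow(-21, -1)))), Pow(Add(30, -327), -1)) = Mul(Add(Add(Rational(7, 2), Mul(Rational(-1, 2), Pow(70, Rational(1, 2)))), Add(Mul(31, Rational(1, 55)), Mul(-220, Rational(-1, 21)))), Pow(-297, -1)) = Mul(Add(Add(Rational(7, 2), Mul(Rational(-1, 2), Pow(70, Rational(1, 2)))), Add(Rational(31, 55), Rational(220, 21))), Rational(-1, 297)) = Mul(Add(Add(Rational(7, 2), Mul(Rational(-1, 2), Pow(70, Rational(1, 2)))), Rational(12751, 1155)), Rational(-1, 297)) = Mul(Add(Rational(33587, 2310), Mul(Rational(-1, 2), Pow(70, Rational(1, 2)))), Rational(-1, 297)) = Add(Rational(-33587, 686070), Mul(Rational(1, 594), Pow(70, Rational(1, 2))))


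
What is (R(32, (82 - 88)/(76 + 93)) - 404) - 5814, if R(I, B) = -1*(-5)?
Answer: -6213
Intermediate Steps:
R(I, B) = 5
(R(32, (82 - 88)/(76 + 93)) - 404) - 5814 = (5 - 404) - 5814 = -399 - 5814 = -6213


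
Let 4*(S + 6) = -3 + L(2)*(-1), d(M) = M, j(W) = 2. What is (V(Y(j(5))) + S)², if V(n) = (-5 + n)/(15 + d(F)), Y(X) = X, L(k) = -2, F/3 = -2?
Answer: 6241/144 ≈ 43.340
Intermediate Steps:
F = -6 (F = 3*(-2) = -6)
S = -25/4 (S = -6 + (-3 - 2*(-1))/4 = -6 + (-3 + 2)/4 = -6 + (¼)*(-1) = -6 - ¼ = -25/4 ≈ -6.2500)
V(n) = -5/9 + n/9 (V(n) = (-5 + n)/(15 - 6) = (-5 + n)/9 = (-5 + n)*(⅑) = -5/9 + n/9)
(V(Y(j(5))) + S)² = ((-5/9 + (⅑)*2) - 25/4)² = ((-5/9 + 2/9) - 25/4)² = (-⅓ - 25/4)² = (-79/12)² = 6241/144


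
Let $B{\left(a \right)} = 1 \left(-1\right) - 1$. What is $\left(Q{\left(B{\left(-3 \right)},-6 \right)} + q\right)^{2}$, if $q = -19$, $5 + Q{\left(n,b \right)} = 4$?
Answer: $400$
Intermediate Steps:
$B{\left(a \right)} = -2$ ($B{\left(a \right)} = -1 - 1 = -2$)
$Q{\left(n,b \right)} = -1$ ($Q{\left(n,b \right)} = -5 + 4 = -1$)
$\left(Q{\left(B{\left(-3 \right)},-6 \right)} + q\right)^{2} = \left(-1 - 19\right)^{2} = \left(-20\right)^{2} = 400$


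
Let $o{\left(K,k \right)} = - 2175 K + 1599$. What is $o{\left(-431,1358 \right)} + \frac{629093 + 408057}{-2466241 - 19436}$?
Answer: $\frac{2334109322098}{2485677} \approx 9.3902 \cdot 10^{5}$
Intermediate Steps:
$o{\left(K,k \right)} = 1599 - 2175 K$
$o{\left(-431,1358 \right)} + \frac{629093 + 408057}{-2466241 - 19436} = \left(1599 - -937425\right) + \frac{629093 + 408057}{-2466241 - 19436} = \left(1599 + 937425\right) + \frac{1037150}{-2485677} = 939024 + 1037150 \left(- \frac{1}{2485677}\right) = 939024 - \frac{1037150}{2485677} = \frac{2334109322098}{2485677}$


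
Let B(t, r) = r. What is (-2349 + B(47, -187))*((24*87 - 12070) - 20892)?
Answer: 78296464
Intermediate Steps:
(-2349 + B(47, -187))*((24*87 - 12070) - 20892) = (-2349 - 187)*((24*87 - 12070) - 20892) = -2536*((2088 - 12070) - 20892) = -2536*(-9982 - 20892) = -2536*(-30874) = 78296464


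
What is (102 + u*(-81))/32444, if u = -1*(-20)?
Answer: -759/16222 ≈ -0.046788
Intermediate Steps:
u = 20
(102 + u*(-81))/32444 = (102 + 20*(-81))/32444 = (102 - 1620)*(1/32444) = -1518*1/32444 = -759/16222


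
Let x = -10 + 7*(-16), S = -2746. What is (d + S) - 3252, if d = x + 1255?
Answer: -4865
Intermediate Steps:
x = -122 (x = -10 - 112 = -122)
d = 1133 (d = -122 + 1255 = 1133)
(d + S) - 3252 = (1133 - 2746) - 3252 = -1613 - 3252 = -4865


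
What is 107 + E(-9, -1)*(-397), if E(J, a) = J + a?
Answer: 4077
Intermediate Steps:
107 + E(-9, -1)*(-397) = 107 + (-9 - 1)*(-397) = 107 - 10*(-397) = 107 + 3970 = 4077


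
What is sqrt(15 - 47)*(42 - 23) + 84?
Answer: 84 + 76*I*sqrt(2) ≈ 84.0 + 107.48*I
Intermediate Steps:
sqrt(15 - 47)*(42 - 23) + 84 = sqrt(-32)*19 + 84 = (4*I*sqrt(2))*19 + 84 = 76*I*sqrt(2) + 84 = 84 + 76*I*sqrt(2)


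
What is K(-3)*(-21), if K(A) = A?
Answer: 63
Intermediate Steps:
K(-3)*(-21) = -3*(-21) = 63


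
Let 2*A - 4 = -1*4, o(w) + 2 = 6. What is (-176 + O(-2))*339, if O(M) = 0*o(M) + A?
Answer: -59664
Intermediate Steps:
o(w) = 4 (o(w) = -2 + 6 = 4)
A = 0 (A = 2 + (-1*4)/2 = 2 + (1/2)*(-4) = 2 - 2 = 0)
O(M) = 0 (O(M) = 0*4 + 0 = 0 + 0 = 0)
(-176 + O(-2))*339 = (-176 + 0)*339 = -176*339 = -59664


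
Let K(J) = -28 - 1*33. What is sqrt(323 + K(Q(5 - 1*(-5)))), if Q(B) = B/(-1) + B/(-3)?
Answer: sqrt(262) ≈ 16.186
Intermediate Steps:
Q(B) = -4*B/3 (Q(B) = B*(-1) + B*(-1/3) = -B - B/3 = -4*B/3)
K(J) = -61 (K(J) = -28 - 33 = -61)
sqrt(323 + K(Q(5 - 1*(-5)))) = sqrt(323 - 61) = sqrt(262)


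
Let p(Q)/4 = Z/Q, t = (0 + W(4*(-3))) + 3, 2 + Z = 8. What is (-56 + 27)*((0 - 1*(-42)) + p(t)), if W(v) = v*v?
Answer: -59914/49 ≈ -1222.7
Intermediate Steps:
Z = 6 (Z = -2 + 8 = 6)
W(v) = v**2
t = 147 (t = (0 + (4*(-3))**2) + 3 = (0 + (-12)**2) + 3 = (0 + 144) + 3 = 144 + 3 = 147)
p(Q) = 24/Q (p(Q) = 4*(6/Q) = 24/Q)
(-56 + 27)*((0 - 1*(-42)) + p(t)) = (-56 + 27)*((0 - 1*(-42)) + 24/147) = -29*((0 + 42) + 24*(1/147)) = -29*(42 + 8/49) = -29*2066/49 = -59914/49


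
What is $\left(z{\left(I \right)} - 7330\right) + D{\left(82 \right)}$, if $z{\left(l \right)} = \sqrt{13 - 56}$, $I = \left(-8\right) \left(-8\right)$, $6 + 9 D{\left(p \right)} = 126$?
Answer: $- \frac{21950}{3} + i \sqrt{43} \approx -7316.7 + 6.5574 i$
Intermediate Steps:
$D{\left(p \right)} = \frac{40}{3}$ ($D{\left(p \right)} = - \frac{2}{3} + \frac{1}{9} \cdot 126 = - \frac{2}{3} + 14 = \frac{40}{3}$)
$I = 64$
$z{\left(l \right)} = i \sqrt{43}$ ($z{\left(l \right)} = \sqrt{-43} = i \sqrt{43}$)
$\left(z{\left(I \right)} - 7330\right) + D{\left(82 \right)} = \left(i \sqrt{43} - 7330\right) + \frac{40}{3} = \left(-7330 + i \sqrt{43}\right) + \frac{40}{3} = - \frac{21950}{3} + i \sqrt{43}$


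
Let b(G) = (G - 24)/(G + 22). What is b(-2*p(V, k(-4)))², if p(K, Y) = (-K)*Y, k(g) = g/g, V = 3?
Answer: 81/196 ≈ 0.41327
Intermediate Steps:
k(g) = 1
p(K, Y) = -K*Y
b(G) = (-24 + G)/(22 + G)
b(-2*p(V, k(-4)))² = ((-24 - (-2)*3)/(22 - (-2)*3))² = ((-24 - 2*(-3))/(22 - 2*(-3)))² = ((-24 + 6)/(22 + 6))² = (-18/28)² = ((1/28)*(-18))² = (-9/14)² = 81/196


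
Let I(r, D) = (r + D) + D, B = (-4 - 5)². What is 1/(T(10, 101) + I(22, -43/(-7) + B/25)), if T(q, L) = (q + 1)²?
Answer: 175/28309 ≈ 0.0061818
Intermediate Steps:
T(q, L) = (1 + q)²
B = 81 (B = (-9)² = 81)
I(r, D) = r + 2*D (I(r, D) = (D + r) + D = r + 2*D)
1/(T(10, 101) + I(22, -43/(-7) + B/25)) = 1/((1 + 10)² + (22 + 2*(-43/(-7) + 81/25))) = 1/(11² + (22 + 2*(-43*(-⅐) + 81*(1/25)))) = 1/(121 + (22 + 2*(43/7 + 81/25))) = 1/(121 + (22 + 2*(1642/175))) = 1/(121 + (22 + 3284/175)) = 1/(121 + 7134/175) = 1/(28309/175) = 175/28309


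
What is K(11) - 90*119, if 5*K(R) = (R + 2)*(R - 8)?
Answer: -53511/5 ≈ -10702.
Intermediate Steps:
K(R) = (-8 + R)*(2 + R)/5 (K(R) = ((R + 2)*(R - 8))/5 = ((2 + R)*(-8 + R))/5 = ((-8 + R)*(2 + R))/5 = (-8 + R)*(2 + R)/5)
K(11) - 90*119 = (-16/5 - 6/5*11 + (⅕)*11²) - 90*119 = (-16/5 - 66/5 + (⅕)*121) - 10710 = (-16/5 - 66/5 + 121/5) - 10710 = 39/5 - 10710 = -53511/5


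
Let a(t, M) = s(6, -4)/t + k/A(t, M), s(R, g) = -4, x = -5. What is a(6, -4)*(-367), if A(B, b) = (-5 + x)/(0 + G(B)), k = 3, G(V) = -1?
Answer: 4037/30 ≈ 134.57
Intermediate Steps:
A(B, b) = 10 (A(B, b) = (-5 - 5)/(0 - 1) = -10/(-1) = -10*(-1) = 10)
a(t, M) = 3/10 - 4/t (a(t, M) = -4/t + 3/10 = 3/10 - 4/t)
a(6, -4)*(-367) = (3/10 - 4/6)*(-367) = (3/10 - 4*⅙)*(-367) = (3/10 - ⅔)*(-367) = -11/30*(-367) = 4037/30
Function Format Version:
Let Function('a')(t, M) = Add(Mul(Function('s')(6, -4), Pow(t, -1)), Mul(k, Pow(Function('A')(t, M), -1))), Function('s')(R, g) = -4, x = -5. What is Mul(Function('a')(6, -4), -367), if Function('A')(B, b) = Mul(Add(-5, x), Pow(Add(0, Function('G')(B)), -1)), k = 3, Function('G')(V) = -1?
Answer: Rational(4037, 30) ≈ 134.57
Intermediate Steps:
Function('A')(B, b) = 10 (Function('A')(B, b) = Mul(Add(-5, -5), Pow(Add(0, -1), -1)) = Mul(-10, Pow(-1, -1)) = Mul(-10, -1) = 10)
Function('a')(t, M) = Add(Rational(3, 10), Mul(-4, Pow(t, -1))) (Function('a')(t, M) = Add(Mul(-4, Pow(t, -1)), Mul(3, Pow(10, -1))) = Add(Mul(-4, Pow(t, -1)), Mul(3, Rational(1, 10))) = Add(Mul(-4, Pow(t, -1)), Rational(3, 10)) = Add(Rational(3, 10), Mul(-4, Pow(t, -1))))
Mul(Function('a')(6, -4), -367) = Mul(Add(Rational(3, 10), Mul(-4, Pow(6, -1))), -367) = Mul(Add(Rational(3, 10), Mul(-4, Rational(1, 6))), -367) = Mul(Add(Rational(3, 10), Rational(-2, 3)), -367) = Mul(Rational(-11, 30), -367) = Rational(4037, 30)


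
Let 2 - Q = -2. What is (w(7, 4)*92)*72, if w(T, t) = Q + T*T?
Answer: 351072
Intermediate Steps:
Q = 4 (Q = 2 - 1*(-2) = 2 + 2 = 4)
w(T, t) = 4 + T**2 (w(T, t) = 4 + T*T = 4 + T**2)
(w(7, 4)*92)*72 = ((4 + 7**2)*92)*72 = ((4 + 49)*92)*72 = (53*92)*72 = 4876*72 = 351072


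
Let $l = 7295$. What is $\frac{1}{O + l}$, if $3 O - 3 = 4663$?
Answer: $\frac{3}{26551} \approx 0.00011299$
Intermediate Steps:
$O = \frac{4666}{3}$ ($O = 1 + \frac{1}{3} \cdot 4663 = 1 + \frac{4663}{3} = \frac{4666}{3} \approx 1555.3$)
$\frac{1}{O + l} = \frac{1}{\frac{4666}{3} + 7295} = \frac{1}{\frac{26551}{3}} = \frac{3}{26551}$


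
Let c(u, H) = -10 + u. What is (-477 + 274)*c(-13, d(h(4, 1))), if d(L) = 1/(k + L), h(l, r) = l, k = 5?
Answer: 4669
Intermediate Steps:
d(L) = 1/(5 + L)
(-477 + 274)*c(-13, d(h(4, 1))) = (-477 + 274)*(-10 - 13) = -203*(-23) = 4669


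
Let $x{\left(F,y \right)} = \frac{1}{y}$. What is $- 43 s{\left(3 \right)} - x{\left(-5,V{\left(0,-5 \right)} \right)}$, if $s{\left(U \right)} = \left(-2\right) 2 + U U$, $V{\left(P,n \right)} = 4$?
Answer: $- \frac{861}{4} \approx -215.25$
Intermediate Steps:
$s{\left(U \right)} = -4 + U^{2}$
$- 43 s{\left(3 \right)} - x{\left(-5,V{\left(0,-5 \right)} \right)} = - 43 \left(-4 + 3^{2}\right) - \frac{1}{4} = - 43 \left(-4 + 9\right) + \left(0 - \frac{1}{4}\right) = \left(-43\right) 5 + \left(0 - \frac{1}{4}\right) = -215 - \frac{1}{4} = - \frac{861}{4}$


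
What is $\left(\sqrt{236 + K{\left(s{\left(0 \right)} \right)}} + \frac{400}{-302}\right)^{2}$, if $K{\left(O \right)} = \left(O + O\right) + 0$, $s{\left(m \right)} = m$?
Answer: $\frac{5421036}{22801} - \frac{800 \sqrt{59}}{151} \approx 197.06$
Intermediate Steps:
$K{\left(O \right)} = 2 O$ ($K{\left(O \right)} = 2 O + 0 = 2 O$)
$\left(\sqrt{236 + K{\left(s{\left(0 \right)} \right)}} + \frac{400}{-302}\right)^{2} = \left(\sqrt{236 + 2 \cdot 0} + \frac{400}{-302}\right)^{2} = \left(\sqrt{236 + 0} + 400 \left(- \frac{1}{302}\right)\right)^{2} = \left(\sqrt{236} - \frac{200}{151}\right)^{2} = \left(2 \sqrt{59} - \frac{200}{151}\right)^{2} = \left(- \frac{200}{151} + 2 \sqrt{59}\right)^{2}$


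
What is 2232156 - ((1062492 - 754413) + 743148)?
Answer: 1180929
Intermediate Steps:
2232156 - ((1062492 - 754413) + 743148) = 2232156 - (308079 + 743148) = 2232156 - 1*1051227 = 2232156 - 1051227 = 1180929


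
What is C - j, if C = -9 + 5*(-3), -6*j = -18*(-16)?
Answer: 24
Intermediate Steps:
j = -48 (j = -(-3)*(-16) = -⅙*288 = -48)
C = -24 (C = -9 - 15 = -24)
C - j = -24 - 1*(-48) = -24 + 48 = 24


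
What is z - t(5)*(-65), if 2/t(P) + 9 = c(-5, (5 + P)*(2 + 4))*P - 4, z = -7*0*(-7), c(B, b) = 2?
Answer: -130/3 ≈ -43.333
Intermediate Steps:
z = 0 (z = 0*(-7) = 0)
t(P) = 2/(-13 + 2*P) (t(P) = 2/(-9 + (2*P - 4)) = 2/(-9 + (-4 + 2*P)) = 2/(-13 + 2*P))
z - t(5)*(-65) = 0 - 2/(-13 + 2*5)*(-65) = 0 - 2/(-13 + 10)*(-65) = 0 - 2/(-3)*(-65) = 0 - 2*(-1/3)*(-65) = 0 - (-2)*(-65)/3 = 0 - 1*130/3 = 0 - 130/3 = -130/3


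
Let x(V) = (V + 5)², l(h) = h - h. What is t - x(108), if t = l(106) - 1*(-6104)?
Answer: -6665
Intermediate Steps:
l(h) = 0
x(V) = (5 + V)²
t = 6104 (t = 0 - 1*(-6104) = 0 + 6104 = 6104)
t - x(108) = 6104 - (5 + 108)² = 6104 - 1*113² = 6104 - 1*12769 = 6104 - 12769 = -6665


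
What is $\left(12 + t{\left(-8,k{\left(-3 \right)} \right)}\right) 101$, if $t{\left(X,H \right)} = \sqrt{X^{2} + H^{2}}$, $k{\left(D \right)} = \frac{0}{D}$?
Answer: $2020$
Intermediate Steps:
$k{\left(D \right)} = 0$
$t{\left(X,H \right)} = \sqrt{H^{2} + X^{2}}$
$\left(12 + t{\left(-8,k{\left(-3 \right)} \right)}\right) 101 = \left(12 + \sqrt{0^{2} + \left(-8\right)^{2}}\right) 101 = \left(12 + \sqrt{0 + 64}\right) 101 = \left(12 + \sqrt{64}\right) 101 = \left(12 + 8\right) 101 = 20 \cdot 101 = 2020$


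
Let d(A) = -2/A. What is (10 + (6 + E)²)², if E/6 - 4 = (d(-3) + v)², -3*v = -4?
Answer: 8561476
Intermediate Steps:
v = 4/3 (v = -⅓*(-4) = 4/3 ≈ 1.3333)
E = 48 (E = 24 + 6*(-2/(-3) + 4/3)² = 24 + 6*(-2*(-⅓) + 4/3)² = 24 + 6*(⅔ + 4/3)² = 24 + 6*2² = 24 + 6*4 = 24 + 24 = 48)
(10 + (6 + E)²)² = (10 + (6 + 48)²)² = (10 + 54²)² = (10 + 2916)² = 2926² = 8561476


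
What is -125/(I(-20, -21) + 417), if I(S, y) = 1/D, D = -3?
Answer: -3/10 ≈ -0.30000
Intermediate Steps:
I(S, y) = -1/3 (I(S, y) = 1/(-3) = -1/3)
-125/(I(-20, -21) + 417) = -125/(-1/3 + 417) = -125/(1250/3) = (3/1250)*(-125) = -3/10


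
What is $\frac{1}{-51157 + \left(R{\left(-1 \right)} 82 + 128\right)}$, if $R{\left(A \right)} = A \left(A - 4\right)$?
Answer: $- \frac{1}{50619} \approx -1.9755 \cdot 10^{-5}$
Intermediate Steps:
$R{\left(A \right)} = A \left(-4 + A\right)$
$\frac{1}{-51157 + \left(R{\left(-1 \right)} 82 + 128\right)} = \frac{1}{-51157 + \left(- (-4 - 1) 82 + 128\right)} = \frac{1}{-51157 + \left(\left(-1\right) \left(-5\right) 82 + 128\right)} = \frac{1}{-51157 + \left(5 \cdot 82 + 128\right)} = \frac{1}{-51157 + \left(410 + 128\right)} = \frac{1}{-51157 + 538} = \frac{1}{-50619} = - \frac{1}{50619}$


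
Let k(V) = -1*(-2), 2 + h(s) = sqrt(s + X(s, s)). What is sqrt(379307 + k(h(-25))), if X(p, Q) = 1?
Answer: 7*sqrt(7741) ≈ 615.88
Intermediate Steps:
h(s) = -2 + sqrt(1 + s) (h(s) = -2 + sqrt(s + 1) = -2 + sqrt(1 + s))
k(V) = 2
sqrt(379307 + k(h(-25))) = sqrt(379307 + 2) = sqrt(379309) = 7*sqrt(7741)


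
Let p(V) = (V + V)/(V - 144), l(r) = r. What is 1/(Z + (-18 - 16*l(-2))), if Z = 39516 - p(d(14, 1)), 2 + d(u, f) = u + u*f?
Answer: 59/2332296 ≈ 2.5297e-5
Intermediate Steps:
d(u, f) = -2 + u + f*u (d(u, f) = -2 + (u + u*f) = -2 + (u + f*u) = -2 + u + f*u)
p(V) = 2*V/(-144 + V) (p(V) = (2*V)/(-144 + V) = 2*V/(-144 + V))
Z = 2331470/59 (Z = 39516 - 2*(-2 + 14 + 1*14)/(-144 + (-2 + 14 + 1*14)) = 39516 - 2*(-2 + 14 + 14)/(-144 + (-2 + 14 + 14)) = 39516 - 2*26/(-144 + 26) = 39516 - 2*26/(-118) = 39516 - 2*26*(-1)/118 = 39516 - 1*(-26/59) = 39516 + 26/59 = 2331470/59 ≈ 39516.)
1/(Z + (-18 - 16*l(-2))) = 1/(2331470/59 + (-18 - 16*(-2))) = 1/(2331470/59 + (-18 + 32)) = 1/(2331470/59 + 14) = 1/(2332296/59) = 59/2332296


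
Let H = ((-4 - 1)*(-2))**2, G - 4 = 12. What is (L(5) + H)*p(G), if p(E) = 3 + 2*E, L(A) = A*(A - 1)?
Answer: 4200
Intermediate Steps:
G = 16 (G = 4 + 12 = 16)
H = 100 (H = (-5*(-2))**2 = 10**2 = 100)
L(A) = A*(-1 + A)
(L(5) + H)*p(G) = (5*(-1 + 5) + 100)*(3 + 2*16) = (5*4 + 100)*(3 + 32) = (20 + 100)*35 = 120*35 = 4200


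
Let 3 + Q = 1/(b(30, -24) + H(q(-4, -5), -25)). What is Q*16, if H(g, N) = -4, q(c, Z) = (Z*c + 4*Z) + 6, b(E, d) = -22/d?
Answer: -1968/37 ≈ -53.189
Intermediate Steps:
q(c, Z) = 6 + 4*Z + Z*c (q(c, Z) = (4*Z + Z*c) + 6 = 6 + 4*Z + Z*c)
Q = -123/37 (Q = -3 + 1/(-22/(-24) - 4) = -3 + 1/(-22*(-1/24) - 4) = -3 + 1/(11/12 - 4) = -3 + 1/(-37/12) = -3 - 12/37 = -123/37 ≈ -3.3243)
Q*16 = -123/37*16 = -1968/37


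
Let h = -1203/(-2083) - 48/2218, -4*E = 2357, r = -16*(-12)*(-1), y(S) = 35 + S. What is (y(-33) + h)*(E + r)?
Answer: -18450715625/9240188 ≈ -1996.8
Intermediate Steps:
r = -192 (r = 192*(-1) = -192)
E = -2357/4 (E = -1/4*2357 = -2357/4 ≈ -589.25)
h = 1284135/2310047 (h = -1203*(-1/2083) - 48*1/2218 = 1203/2083 - 24/1109 = 1284135/2310047 ≈ 0.55589)
(y(-33) + h)*(E + r) = ((35 - 33) + 1284135/2310047)*(-2357/4 - 192) = (2 + 1284135/2310047)*(-3125/4) = (5904229/2310047)*(-3125/4) = -18450715625/9240188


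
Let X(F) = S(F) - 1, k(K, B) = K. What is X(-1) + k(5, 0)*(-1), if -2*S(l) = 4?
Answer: -8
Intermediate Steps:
S(l) = -2 (S(l) = -1/2*4 = -2)
X(F) = -3 (X(F) = -2 - 1 = -3)
X(-1) + k(5, 0)*(-1) = -3 + 5*(-1) = -3 - 5 = -8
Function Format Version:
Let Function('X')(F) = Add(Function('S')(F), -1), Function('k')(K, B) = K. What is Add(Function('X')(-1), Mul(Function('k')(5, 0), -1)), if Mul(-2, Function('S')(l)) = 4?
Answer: -8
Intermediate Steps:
Function('S')(l) = -2 (Function('S')(l) = Mul(Rational(-1, 2), 4) = -2)
Function('X')(F) = -3 (Function('X')(F) = Add(-2, -1) = -3)
Add(Function('X')(-1), Mul(Function('k')(5, 0), -1)) = Add(-3, Mul(5, -1)) = Add(-3, -5) = -8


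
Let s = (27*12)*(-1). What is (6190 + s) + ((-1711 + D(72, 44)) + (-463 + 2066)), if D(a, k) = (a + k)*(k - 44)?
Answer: 5758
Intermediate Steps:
D(a, k) = (-44 + k)*(a + k) (D(a, k) = (a + k)*(-44 + k) = (-44 + k)*(a + k))
s = -324 (s = 324*(-1) = -324)
(6190 + s) + ((-1711 + D(72, 44)) + (-463 + 2066)) = (6190 - 324) + ((-1711 + (44**2 - 44*72 - 44*44 + 72*44)) + (-463 + 2066)) = 5866 + ((-1711 + (1936 - 3168 - 1936 + 3168)) + 1603) = 5866 + ((-1711 + 0) + 1603) = 5866 + (-1711 + 1603) = 5866 - 108 = 5758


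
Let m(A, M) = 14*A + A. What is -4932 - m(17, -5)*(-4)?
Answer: -3912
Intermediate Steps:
m(A, M) = 15*A
-4932 - m(17, -5)*(-4) = -4932 - 15*17*(-4) = -4932 - 255*(-4) = -4932 - 1*(-1020) = -4932 + 1020 = -3912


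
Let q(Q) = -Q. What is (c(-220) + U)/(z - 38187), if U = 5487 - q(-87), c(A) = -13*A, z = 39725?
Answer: 4130/769 ≈ 5.3706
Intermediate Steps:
U = 5400 (U = 5487 - (-1)*(-87) = 5487 - 1*87 = 5487 - 87 = 5400)
(c(-220) + U)/(z - 38187) = (-13*(-220) + 5400)/(39725 - 38187) = (2860 + 5400)/1538 = 8260*(1/1538) = 4130/769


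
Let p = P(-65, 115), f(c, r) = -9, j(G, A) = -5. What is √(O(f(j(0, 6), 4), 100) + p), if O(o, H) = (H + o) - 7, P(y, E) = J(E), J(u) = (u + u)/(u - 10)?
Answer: √38010/21 ≈ 9.2839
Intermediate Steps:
J(u) = 2*u/(-10 + u) (J(u) = (2*u)/(-10 + u) = 2*u/(-10 + u))
P(y, E) = 2*E/(-10 + E)
O(o, H) = -7 + H + o
p = 46/21 (p = 2*115/(-10 + 115) = 2*115/105 = 2*115*(1/105) = 46/21 ≈ 2.1905)
√(O(f(j(0, 6), 4), 100) + p) = √((-7 + 100 - 9) + 46/21) = √(84 + 46/21) = √(1810/21) = √38010/21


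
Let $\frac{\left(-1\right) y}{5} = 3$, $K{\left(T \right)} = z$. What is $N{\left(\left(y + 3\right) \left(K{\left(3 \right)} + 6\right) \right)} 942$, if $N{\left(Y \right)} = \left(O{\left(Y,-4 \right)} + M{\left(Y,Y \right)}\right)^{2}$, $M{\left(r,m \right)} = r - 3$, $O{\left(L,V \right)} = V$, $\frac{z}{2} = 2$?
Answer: $15193518$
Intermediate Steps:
$z = 4$ ($z = 2 \cdot 2 = 4$)
$K{\left(T \right)} = 4$
$M{\left(r,m \right)} = -3 + r$
$y = -15$ ($y = \left(-5\right) 3 = -15$)
$N{\left(Y \right)} = \left(-7 + Y\right)^{2}$ ($N{\left(Y \right)} = \left(-4 + \left(-3 + Y\right)\right)^{2} = \left(-7 + Y\right)^{2}$)
$N{\left(\left(y + 3\right) \left(K{\left(3 \right)} + 6\right) \right)} 942 = \left(-7 + \left(-15 + 3\right) \left(4 + 6\right)\right)^{2} \cdot 942 = \left(-7 - 120\right)^{2} \cdot 942 = \left(-127\right)^{2} \cdot 942 = 16129 \cdot 942 = 15193518$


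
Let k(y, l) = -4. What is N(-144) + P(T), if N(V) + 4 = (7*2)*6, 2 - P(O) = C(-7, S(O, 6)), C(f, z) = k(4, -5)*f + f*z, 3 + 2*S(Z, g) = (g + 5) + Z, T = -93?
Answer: -487/2 ≈ -243.50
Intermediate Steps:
S(Z, g) = 1 + Z/2 + g/2 (S(Z, g) = -3/2 + ((g + 5) + Z)/2 = -3/2 + ((5 + g) + Z)/2 = -3/2 + (5 + Z + g)/2 = -3/2 + (5/2 + Z/2 + g/2) = 1 + Z/2 + g/2)
C(f, z) = -4*f + f*z
P(O) = 2 + 7*O/2 (P(O) = 2 - (-7)*(-4 + (1 + O/2 + (½)*6)) = 2 - (-7)*(-4 + (1 + O/2 + 3)) = 2 - (-7)*(-4 + (4 + O/2)) = 2 - (-7)*O/2 = 2 + 7*O/2)
N(V) = 80 (N(V) = -4 + (7*2)*6 = -4 + 14*6 = -4 + 84 = 80)
N(-144) + P(T) = 80 + (2 + (7/2)*(-93)) = 80 + (2 - 651/2) = 80 - 647/2 = -487/2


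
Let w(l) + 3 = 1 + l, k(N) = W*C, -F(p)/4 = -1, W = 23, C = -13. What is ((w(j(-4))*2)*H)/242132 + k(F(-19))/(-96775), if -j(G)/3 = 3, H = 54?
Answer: -967528/532552825 ≈ -0.0018168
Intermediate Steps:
j(G) = -9 (j(G) = -3*3 = -9)
F(p) = 4 (F(p) = -4*(-1) = 4)
k(N) = -299 (k(N) = 23*(-13) = -299)
w(l) = -2 + l (w(l) = -3 + (1 + l) = -2 + l)
((w(j(-4))*2)*H)/242132 + k(F(-19))/(-96775) = (((-2 - 9)*2)*54)/242132 - 299/(-96775) = (-11*2*54)*(1/242132) - 299*(-1/96775) = -22*54*(1/242132) + 299/96775 = -1188*1/242132 + 299/96775 = -27/5503 + 299/96775 = -967528/532552825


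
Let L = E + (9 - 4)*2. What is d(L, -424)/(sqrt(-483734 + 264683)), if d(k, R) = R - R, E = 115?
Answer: 0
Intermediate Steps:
L = 125 (L = 115 + (9 - 4)*2 = 115 + 5*2 = 115 + 10 = 125)
d(k, R) = 0
d(L, -424)/(sqrt(-483734 + 264683)) = 0/(sqrt(-483734 + 264683)) = 0/(sqrt(-219051)) = 0/((3*I*sqrt(24339))) = 0*(-I*sqrt(24339)/73017) = 0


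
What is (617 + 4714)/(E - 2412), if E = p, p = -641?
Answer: -5331/3053 ≈ -1.7462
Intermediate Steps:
E = -641
(617 + 4714)/(E - 2412) = (617 + 4714)/(-641 - 2412) = 5331/(-3053) = 5331*(-1/3053) = -5331/3053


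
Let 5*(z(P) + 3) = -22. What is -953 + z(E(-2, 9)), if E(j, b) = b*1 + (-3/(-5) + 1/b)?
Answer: -4802/5 ≈ -960.40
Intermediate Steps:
E(j, b) = ⅗ + b + 1/b (E(j, b) = b + (-3*(-⅕) + 1/b) = b + (⅗ + 1/b) = ⅗ + b + 1/b)
z(P) = -37/5 (z(P) = -3 + (⅕)*(-22) = -3 - 22/5 = -37/5)
-953 + z(E(-2, 9)) = -953 - 37/5 = -4802/5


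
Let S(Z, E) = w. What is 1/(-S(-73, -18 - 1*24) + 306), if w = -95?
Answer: 1/401 ≈ 0.0024938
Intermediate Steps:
S(Z, E) = -95
1/(-S(-73, -18 - 1*24) + 306) = 1/(-1*(-95) + 306) = 1/(95 + 306) = 1/401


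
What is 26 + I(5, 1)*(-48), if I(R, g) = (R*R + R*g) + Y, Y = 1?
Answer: -1462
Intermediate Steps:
I(R, g) = 1 + R**2 + R*g (I(R, g) = (R*R + R*g) + 1 = (R**2 + R*g) + 1 = 1 + R**2 + R*g)
26 + I(5, 1)*(-48) = 26 + (1 + 5**2 + 5*1)*(-48) = 26 + (1 + 25 + 5)*(-48) = 26 + 31*(-48) = 26 - 1488 = -1462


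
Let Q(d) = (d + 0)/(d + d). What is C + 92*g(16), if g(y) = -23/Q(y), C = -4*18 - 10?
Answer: -4314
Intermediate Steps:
Q(d) = ½ (Q(d) = d/((2*d)) = d*(1/(2*d)) = ½)
C = -82 (C = -72 - 10 = -82)
g(y) = -46 (g(y) = -23/½ = -23*2 = -46)
C + 92*g(16) = -82 + 92*(-46) = -82 - 4232 = -4314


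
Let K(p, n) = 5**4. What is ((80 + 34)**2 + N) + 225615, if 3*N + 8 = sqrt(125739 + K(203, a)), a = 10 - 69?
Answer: 715825/3 + 2*sqrt(31591)/3 ≈ 2.3873e+5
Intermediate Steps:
a = -59
K(p, n) = 625
N = -8/3 + 2*sqrt(31591)/3 (N = -8/3 + sqrt(125739 + 625)/3 = -8/3 + sqrt(126364)/3 = -8/3 + (2*sqrt(31591))/3 = -8/3 + 2*sqrt(31591)/3 ≈ 115.83)
((80 + 34)**2 + N) + 225615 = ((80 + 34)**2 + (-8/3 + 2*sqrt(31591)/3)) + 225615 = (114**2 + (-8/3 + 2*sqrt(31591)/3)) + 225615 = (12996 + (-8/3 + 2*sqrt(31591)/3)) + 225615 = (38980/3 + 2*sqrt(31591)/3) + 225615 = 715825/3 + 2*sqrt(31591)/3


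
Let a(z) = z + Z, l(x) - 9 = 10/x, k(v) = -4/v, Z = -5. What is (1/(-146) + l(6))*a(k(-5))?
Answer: -32683/730 ≈ -44.771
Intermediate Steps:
l(x) = 9 + 10/x
a(z) = -5 + z (a(z) = z - 5 = -5 + z)
(1/(-146) + l(6))*a(k(-5)) = (1/(-146) + (9 + 10/6))*(-5 - 4/(-5)) = (-1/146 + (9 + 10*(⅙)))*(-5 - 4*(-⅕)) = (-1/146 + (9 + 5/3))*(-5 + ⅘) = (-1/146 + 32/3)*(-21/5) = (4669/438)*(-21/5) = -32683/730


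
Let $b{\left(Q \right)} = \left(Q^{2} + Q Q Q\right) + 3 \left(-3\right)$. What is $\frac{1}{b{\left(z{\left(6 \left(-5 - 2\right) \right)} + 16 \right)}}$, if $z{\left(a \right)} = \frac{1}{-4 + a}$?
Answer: $\frac{97336}{421039701} \approx 0.00023118$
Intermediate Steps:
$b{\left(Q \right)} = -9 + Q^{2} + Q^{3}$ ($b{\left(Q \right)} = \left(Q^{2} + Q^{2} Q\right) - 9 = \left(Q^{2} + Q^{3}\right) - 9 = -9 + Q^{2} + Q^{3}$)
$\frac{1}{b{\left(z{\left(6 \left(-5 - 2\right) \right)} + 16 \right)}} = \frac{1}{-9 + \left(\frac{1}{-4 + 6 \left(-5 - 2\right)} + 16\right)^{2} + \left(\frac{1}{-4 + 6 \left(-5 - 2\right)} + 16\right)^{3}} = \frac{1}{-9 + \left(\frac{1}{-4 + 6 \left(-7\right)} + 16\right)^{2} + \left(\frac{1}{-4 + 6 \left(-7\right)} + 16\right)^{3}} = \frac{1}{-9 + \left(\frac{1}{-4 - 42} + 16\right)^{2} + \left(\frac{1}{-4 - 42} + 16\right)^{3}} = \frac{1}{-9 + \left(\frac{1}{-46} + 16\right)^{2} + \left(\frac{1}{-46} + 16\right)^{3}} = \frac{1}{-9 + \left(- \frac{1}{46} + 16\right)^{2} + \left(- \frac{1}{46} + 16\right)^{3}} = \frac{1}{-9 + \left(\frac{735}{46}\right)^{2} + \left(\frac{735}{46}\right)^{3}} = \frac{1}{-9 + \frac{540225}{2116} + \frac{397065375}{97336}} = \frac{1}{\frac{421039701}{97336}} = \frac{97336}{421039701}$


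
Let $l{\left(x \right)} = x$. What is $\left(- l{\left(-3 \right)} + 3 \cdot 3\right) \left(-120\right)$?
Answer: $-1440$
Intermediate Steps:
$\left(- l{\left(-3 \right)} + 3 \cdot 3\right) \left(-120\right) = \left(\left(-1\right) \left(-3\right) + 3 \cdot 3\right) \left(-120\right) = \left(3 + 9\right) \left(-120\right) = 12 \left(-120\right) = -1440$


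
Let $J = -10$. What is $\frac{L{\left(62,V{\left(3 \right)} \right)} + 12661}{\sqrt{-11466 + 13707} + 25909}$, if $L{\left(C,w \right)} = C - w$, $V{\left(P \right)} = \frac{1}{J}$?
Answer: $\frac{3296427979}{6712740400} - \frac{381693 \sqrt{249}}{6712740400} \approx 0.49017$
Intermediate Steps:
$V{\left(P \right)} = - \frac{1}{10}$ ($V{\left(P \right)} = \frac{1}{-10} = - \frac{1}{10}$)
$\frac{L{\left(62,V{\left(3 \right)} \right)} + 12661}{\sqrt{-11466 + 13707} + 25909} = \frac{\left(62 - - \frac{1}{10}\right) + 12661}{\sqrt{-11466 + 13707} + 25909} = \frac{\left(62 + \frac{1}{10}\right) + 12661}{\sqrt{2241} + 25909} = \frac{\frac{621}{10} + 12661}{3 \sqrt{249} + 25909} = \frac{127231}{10 \left(25909 + 3 \sqrt{249}\right)}$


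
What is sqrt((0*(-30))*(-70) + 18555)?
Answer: sqrt(18555) ≈ 136.22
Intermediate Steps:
sqrt((0*(-30))*(-70) + 18555) = sqrt(0*(-70) + 18555) = sqrt(0 + 18555) = sqrt(18555)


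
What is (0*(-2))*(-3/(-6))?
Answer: 0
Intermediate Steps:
(0*(-2))*(-3/(-6)) = 0*(-3*(-⅙)) = 0*(½) = 0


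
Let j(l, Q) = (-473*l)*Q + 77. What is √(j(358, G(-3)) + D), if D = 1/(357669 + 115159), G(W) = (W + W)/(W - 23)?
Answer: I*√368382126369591165/3073382 ≈ 197.48*I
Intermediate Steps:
G(W) = 2*W/(-23 + W) (G(W) = (2*W)/(-23 + W) = 2*W/(-23 + W))
j(l, Q) = 77 - 473*Q*l (j(l, Q) = -473*Q*l + 77 = 77 - 473*Q*l)
D = 1/472828 ≈ 2.1149e-6
√(j(358, G(-3)) + D) = √((77 - 473*2*(-3)/(-23 - 3)*358) + 1/472828) = √((77 - 473*2*(-3)/(-26)*358) + 1/472828) = √((77 - 473*2*(-3)*(-1/26)*358) + 1/472828) = √((77 - 473*3/13*358) + 1/472828) = √((77 - 508002/13) + 1/472828) = √(-507001/13 + 1/472828) = √(-239724268815/6146764) = I*√368382126369591165/3073382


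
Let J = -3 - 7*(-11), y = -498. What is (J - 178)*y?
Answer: 51792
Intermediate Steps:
J = 74 (J = -3 + 77 = 74)
(J - 178)*y = (74 - 178)*(-498) = -104*(-498) = 51792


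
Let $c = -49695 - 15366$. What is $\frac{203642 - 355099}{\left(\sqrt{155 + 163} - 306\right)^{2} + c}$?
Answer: $- \frac{1458682367}{238566819} - \frac{10299076 \sqrt{318}}{79522273} \approx -8.4239$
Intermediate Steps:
$c = -65061$ ($c = -49695 - 15366 = -65061$)
$\frac{203642 - 355099}{\left(\sqrt{155 + 163} - 306\right)^{2} + c} = \frac{203642 - 355099}{\left(\sqrt{155 + 163} - 306\right)^{2} - 65061} = - \frac{151457}{\left(\sqrt{318} - 306\right)^{2} - 65061} = - \frac{151457}{\left(-306 + \sqrt{318}\right)^{2} - 65061} = - \frac{151457}{-65061 + \left(-306 + \sqrt{318}\right)^{2}}$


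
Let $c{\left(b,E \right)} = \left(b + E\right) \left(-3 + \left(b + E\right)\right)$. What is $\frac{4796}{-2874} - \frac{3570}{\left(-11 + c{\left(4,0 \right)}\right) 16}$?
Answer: $\frac{347251}{11496} \approx 30.206$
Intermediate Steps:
$c{\left(b,E \right)} = \left(E + b\right) \left(-3 + E + b\right)$ ($c{\left(b,E \right)} = \left(E + b\right) \left(-3 + \left(E + b\right)\right) = \left(E + b\right) \left(-3 + E + b\right)$)
$\frac{4796}{-2874} - \frac{3570}{\left(-11 + c{\left(4,0 \right)}\right) 16} = \frac{4796}{-2874} - \frac{3570}{\left(-11 + \left(0^{2} + 4^{2} - 0 - 12 + 2 \cdot 0 \cdot 4\right)\right) 16} = 4796 \left(- \frac{1}{2874}\right) - \frac{3570}{\left(-11 + \left(0 + 16 + 0 - 12 + 0\right)\right) 16} = - \frac{2398}{1437} - \frac{3570}{\left(-11 + 4\right) 16} = - \frac{2398}{1437} - \frac{3570}{\left(-7\right) 16} = - \frac{2398}{1437} - \frac{3570}{-112} = - \frac{2398}{1437} - - \frac{255}{8} = - \frac{2398}{1437} + \frac{255}{8} = \frac{347251}{11496}$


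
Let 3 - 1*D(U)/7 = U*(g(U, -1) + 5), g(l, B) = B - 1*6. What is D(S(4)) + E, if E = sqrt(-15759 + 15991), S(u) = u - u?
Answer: 21 + 2*sqrt(58) ≈ 36.232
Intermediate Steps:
S(u) = 0
g(l, B) = -6 + B (g(l, B) = B - 6 = -6 + B)
D(U) = 21 + 14*U (D(U) = 21 - 7*U*((-6 - 1) + 5) = 21 - 7*U*(-7 + 5) = 21 - 7*U*(-2) = 21 - (-14)*U = 21 + 14*U)
E = 2*sqrt(58) (E = sqrt(232) = 2*sqrt(58) ≈ 15.232)
D(S(4)) + E = (21 + 14*0) + 2*sqrt(58) = (21 + 0) + 2*sqrt(58) = 21 + 2*sqrt(58)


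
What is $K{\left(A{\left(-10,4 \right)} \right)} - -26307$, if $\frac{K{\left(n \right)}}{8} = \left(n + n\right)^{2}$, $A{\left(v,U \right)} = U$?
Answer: $26819$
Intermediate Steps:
$K{\left(n \right)} = 32 n^{2}$ ($K{\left(n \right)} = 8 \left(n + n\right)^{2} = 8 \left(2 n\right)^{2} = 8 \cdot 4 n^{2} = 32 n^{2}$)
$K{\left(A{\left(-10,4 \right)} \right)} - -26307 = 32 \cdot 4^{2} - -26307 = 32 \cdot 16 + 26307 = 512 + 26307 = 26819$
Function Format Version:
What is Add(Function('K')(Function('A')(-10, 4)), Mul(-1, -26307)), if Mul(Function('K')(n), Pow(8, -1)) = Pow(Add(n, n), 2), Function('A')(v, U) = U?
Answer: 26819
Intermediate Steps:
Function('K')(n) = Mul(32, Pow(n, 2)) (Function('K')(n) = Mul(8, Pow(Add(n, n), 2)) = Mul(8, Pow(Mul(2, n), 2)) = Mul(8, Mul(4, Pow(n, 2))) = Mul(32, Pow(n, 2)))
Add(Function('K')(Function('A')(-10, 4)), Mul(-1, -26307)) = Add(Mul(32, Pow(4, 2)), Mul(-1, -26307)) = Add(Mul(32, 16), 26307) = Add(512, 26307) = 26819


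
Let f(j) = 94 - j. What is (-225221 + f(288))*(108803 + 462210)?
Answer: -128714895395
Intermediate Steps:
(-225221 + f(288))*(108803 + 462210) = (-225221 + (94 - 1*288))*(108803 + 462210) = (-225221 + (94 - 288))*571013 = (-225221 - 194)*571013 = -225415*571013 = -128714895395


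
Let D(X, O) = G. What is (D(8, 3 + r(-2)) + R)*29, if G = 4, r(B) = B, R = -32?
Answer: -812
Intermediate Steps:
D(X, O) = 4
(D(8, 3 + r(-2)) + R)*29 = (4 - 32)*29 = -28*29 = -812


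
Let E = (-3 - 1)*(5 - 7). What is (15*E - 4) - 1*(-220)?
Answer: 336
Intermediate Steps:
E = 8 (E = -4*(-2) = 8)
(15*E - 4) - 1*(-220) = (15*8 - 4) - 1*(-220) = (120 - 4) + 220 = 116 + 220 = 336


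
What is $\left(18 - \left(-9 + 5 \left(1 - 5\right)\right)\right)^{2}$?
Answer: $2209$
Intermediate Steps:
$\left(18 - \left(-9 + 5 \left(1 - 5\right)\right)\right)^{2} = \left(18 + \left(\left(-5\right) \left(-4\right) + 9\right)\right)^{2} = \left(18 + \left(20 + 9\right)\right)^{2} = \left(18 + 29\right)^{2} = 47^{2} = 2209$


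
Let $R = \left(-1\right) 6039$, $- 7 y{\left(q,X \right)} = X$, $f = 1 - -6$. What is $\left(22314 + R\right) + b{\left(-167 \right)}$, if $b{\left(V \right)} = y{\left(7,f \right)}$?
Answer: $16274$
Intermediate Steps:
$f = 7$ ($f = 1 + 6 = 7$)
$y{\left(q,X \right)} = - \frac{X}{7}$
$b{\left(V \right)} = -1$ ($b{\left(V \right)} = \left(- \frac{1}{7}\right) 7 = -1$)
$R = -6039$
$\left(22314 + R\right) + b{\left(-167 \right)} = \left(22314 - 6039\right) - 1 = 16275 - 1 = 16274$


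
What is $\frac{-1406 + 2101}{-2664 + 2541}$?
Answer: $- \frac{695}{123} \approx -5.6504$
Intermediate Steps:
$\frac{-1406 + 2101}{-2664 + 2541} = \frac{695}{-123} = 695 \left(- \frac{1}{123}\right) = - \frac{695}{123}$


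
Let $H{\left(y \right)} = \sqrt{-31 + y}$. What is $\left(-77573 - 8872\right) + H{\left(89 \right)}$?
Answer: $-86445 + \sqrt{58} \approx -86437.0$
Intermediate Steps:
$\left(-77573 - 8872\right) + H{\left(89 \right)} = \left(-77573 - 8872\right) + \sqrt{-31 + 89} = -86445 + \sqrt{58}$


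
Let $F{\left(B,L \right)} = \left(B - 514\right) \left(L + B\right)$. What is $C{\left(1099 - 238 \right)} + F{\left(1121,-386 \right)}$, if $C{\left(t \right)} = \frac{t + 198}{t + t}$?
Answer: $\frac{256087583}{574} \approx 4.4615 \cdot 10^{5}$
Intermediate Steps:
$F{\left(B,L \right)} = \left(-514 + B\right) \left(B + L\right)$ ($F{\left(B,L \right)} = \left(B - 514\right) \left(B + L\right) = \left(-514 + B\right) \left(B + L\right)$)
$C{\left(t \right)} = \frac{198 + t}{2 t}$
$C{\left(1099 - 238 \right)} + F{\left(1121,-386 \right)} = \frac{198 + \left(1099 - 238\right)}{2 \left(1099 - 238\right)} + \left(1121^{2} - 576194 - -198404 + 1121 \left(-386\right)\right) = \frac{198 + 861}{2 \cdot 861} + \left(1256641 - 576194 + 198404 - 432706\right) = \frac{1}{2} \cdot \frac{1}{861} \cdot 1059 + 446145 = \frac{353}{574} + 446145 = \frac{256087583}{574}$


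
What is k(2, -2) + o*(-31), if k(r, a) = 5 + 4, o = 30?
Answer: -921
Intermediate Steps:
k(r, a) = 9
k(2, -2) + o*(-31) = 9 + 30*(-31) = 9 - 930 = -921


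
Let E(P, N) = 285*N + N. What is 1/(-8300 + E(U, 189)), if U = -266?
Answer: 1/45754 ≈ 2.1856e-5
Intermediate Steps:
E(P, N) = 286*N
1/(-8300 + E(U, 189)) = 1/(-8300 + 286*189) = 1/(-8300 + 54054) = 1/45754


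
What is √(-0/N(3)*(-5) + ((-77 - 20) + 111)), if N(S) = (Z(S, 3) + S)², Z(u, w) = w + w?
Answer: √14 ≈ 3.7417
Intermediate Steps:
Z(u, w) = 2*w
N(S) = (6 + S)² (N(S) = (2*3 + S)² = (6 + S)²)
√(-0/N(3)*(-5) + ((-77 - 20) + 111)) = √(-0/((6 + 3)²)*(-5) + ((-77 - 20) + 111)) = √(-0/(9²)*(-5) + (-97 + 111)) = √(-0/81*(-5) + 14) = √(-1*0*(-5) + 14) = √(0*(-5) + 14) = √(0 + 14) = √14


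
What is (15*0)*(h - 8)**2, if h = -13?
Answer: 0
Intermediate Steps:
(15*0)*(h - 8)**2 = (15*0)*(-13 - 8)**2 = 0*(-21)**2 = 0*441 = 0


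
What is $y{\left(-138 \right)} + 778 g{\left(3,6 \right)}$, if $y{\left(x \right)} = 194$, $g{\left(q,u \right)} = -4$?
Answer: $-2918$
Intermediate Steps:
$y{\left(-138 \right)} + 778 g{\left(3,6 \right)} = 194 + 778 \left(-4\right) = 194 - 3112 = -2918$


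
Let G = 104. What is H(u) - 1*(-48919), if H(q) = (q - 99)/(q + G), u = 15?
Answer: 831611/17 ≈ 48918.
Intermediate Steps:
H(q) = (-99 + q)/(104 + q) (H(q) = (q - 99)/(q + 104) = (-99 + q)/(104 + q))
H(u) - 1*(-48919) = (-99 + 15)/(104 + 15) - 1*(-48919) = -84/119 + 48919 = (1/119)*(-84) + 48919 = -12/17 + 48919 = 831611/17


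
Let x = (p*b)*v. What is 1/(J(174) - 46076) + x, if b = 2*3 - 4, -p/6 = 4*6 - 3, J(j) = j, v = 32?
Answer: -370153729/45902 ≈ -8064.0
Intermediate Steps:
p = -126 (p = -6*(4*6 - 3) = -6*(24 - 3) = -6*21 = -126)
b = 2 (b = 6 - 4 = 2)
x = -8064 (x = -126*2*32 = -252*32 = -8064)
1/(J(174) - 46076) + x = 1/(174 - 46076) - 8064 = 1/(-45902) - 8064 = -1/45902 - 8064 = -370153729/45902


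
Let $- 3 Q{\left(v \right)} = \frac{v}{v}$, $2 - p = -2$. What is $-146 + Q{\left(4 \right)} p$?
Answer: $- \frac{442}{3} \approx -147.33$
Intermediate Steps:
$p = 4$ ($p = 2 - -2 = 2 + 2 = 4$)
$Q{\left(v \right)} = - \frac{1}{3}$ ($Q{\left(v \right)} = - \frac{v \frac{1}{v}}{3} = \left(- \frac{1}{3}\right) 1 = - \frac{1}{3}$)
$-146 + Q{\left(4 \right)} p = -146 - \frac{4}{3} = - \frac{442}{3}$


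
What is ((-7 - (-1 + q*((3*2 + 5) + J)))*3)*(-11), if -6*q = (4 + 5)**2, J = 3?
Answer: -6039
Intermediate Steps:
q = -27/2 (q = -(4 + 5)**2/6 = -1/6*9**2 = -1/6*81 = -27/2 ≈ -13.500)
((-7 - (-1 + q*((3*2 + 5) + J)))*3)*(-11) = ((-7 - (-1 - 27*((3*2 + 5) + 3)/2))*3)*(-11) = ((-7 - (-1 - 27*((6 + 5) + 3)/2))*3)*(-11) = ((-7 - (-1 - 27*(11 + 3)/2))*3)*(-11) = ((-7 - (-1 - 27/2*14))*3)*(-11) = ((-7 - (-1 - 189))*3)*(-11) = ((-7 - 1*(-190))*3)*(-11) = ((-7 + 190)*3)*(-11) = (183*3)*(-11) = 549*(-11) = -6039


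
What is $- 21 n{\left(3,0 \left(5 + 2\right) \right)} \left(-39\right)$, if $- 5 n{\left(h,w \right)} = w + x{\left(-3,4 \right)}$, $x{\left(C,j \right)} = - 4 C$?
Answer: $- \frac{9828}{5} \approx -1965.6$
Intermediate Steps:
$n{\left(h,w \right)} = - \frac{12}{5} - \frac{w}{5}$ ($n{\left(h,w \right)} = - \frac{w - -12}{5} = - \frac{w + 12}{5} = - \frac{12 + w}{5} = - \frac{12}{5} - \frac{w}{5}$)
$- 21 n{\left(3,0 \left(5 + 2\right) \right)} \left(-39\right) = - 21 \left(- \frac{12}{5} - \frac{0 \left(5 + 2\right)}{5}\right) \left(-39\right) = - 21 \left(- \frac{12}{5} - \frac{0 \cdot 7}{5}\right) \left(-39\right) = - 21 \left(- \frac{12}{5} - 0\right) \left(-39\right) = - 21 \left(- \frac{12}{5} + 0\right) \left(-39\right) = \left(-21\right) \left(- \frac{12}{5}\right) \left(-39\right) = \frac{252}{5} \left(-39\right) = - \frac{9828}{5}$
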